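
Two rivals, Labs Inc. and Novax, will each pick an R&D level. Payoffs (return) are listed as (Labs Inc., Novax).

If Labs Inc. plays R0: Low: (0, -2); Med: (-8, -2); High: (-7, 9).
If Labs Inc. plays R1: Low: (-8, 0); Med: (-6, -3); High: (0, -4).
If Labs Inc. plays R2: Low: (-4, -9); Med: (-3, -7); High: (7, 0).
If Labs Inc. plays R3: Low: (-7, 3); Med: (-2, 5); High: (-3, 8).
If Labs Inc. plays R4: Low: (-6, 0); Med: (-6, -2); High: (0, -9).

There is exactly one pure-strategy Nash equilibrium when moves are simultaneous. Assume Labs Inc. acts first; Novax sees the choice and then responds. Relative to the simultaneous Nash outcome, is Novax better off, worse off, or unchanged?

Novax best-responds to each possible Labs Inc. move:
- R0: Novax compares -2, -2, 9 and picks High; Labs Inc. would get -7.
- R1: Novax compares 0, -3, -4 and picks Low; Labs Inc. would get -8.
- R2: Novax compares -9, -7, 0 and picks High; Labs Inc. would get 7.
- R3: Novax compares 3, 5, 8 and picks High; Labs Inc. would get -3.
- R4: Novax compares 0, -2, -9 and picks Low; Labs Inc. would get -6.
Maximizing over -7, -8, 7, -3, -6, Labs Inc. chooses R2. Subgame-perfect outcome: (R2, High) with payoffs (7, 0).
For the simultaneous game, intersect best replies.
Labs Inc.'s best replies: Low→R0; Med→R3; High→R2.
Novax's best replies: R0→High; R1→Low; R2→High; R3→High; R4→Low.
Only (R2, High) has each player best-responding; Nash payoffs (7, 0).
Novax earns 0 sequentially versus 0 at the Nash outcome: unchanged.

unchanged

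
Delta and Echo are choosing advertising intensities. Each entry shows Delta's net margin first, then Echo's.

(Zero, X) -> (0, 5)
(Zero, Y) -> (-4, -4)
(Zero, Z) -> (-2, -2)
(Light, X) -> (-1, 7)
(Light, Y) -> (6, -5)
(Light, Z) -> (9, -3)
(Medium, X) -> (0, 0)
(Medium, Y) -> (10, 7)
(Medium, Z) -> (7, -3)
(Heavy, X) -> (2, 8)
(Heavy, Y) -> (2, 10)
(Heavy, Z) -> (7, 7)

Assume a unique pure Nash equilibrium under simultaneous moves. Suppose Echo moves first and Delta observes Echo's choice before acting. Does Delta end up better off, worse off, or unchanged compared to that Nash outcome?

Backward induction with Echo moving first.
- X → Delta plays Heavy (best of 0, -1, 0, 2); Echo gets 8.
- Y → Delta plays Medium (best of -4, 6, 10, 2); Echo gets 7.
- Z → Delta plays Light (best of -2, 9, 7, 7); Echo gets -3.
Echo's induced payoffs are 8, 7, -3, so Echo commits to X. Subgame-perfect outcome: (Heavy, X) with payoffs (2, 8).
Now find the simultaneous Nash equilibrium.
Delta's best replies: X→Heavy; Y→Medium; Z→Light.
Echo's best replies: Zero→X; Light→X; Medium→Y; Heavy→Y.
Only (Medium, Y) has each player best-responding; Nash payoffs (10, 7).
Delta earns 2 sequentially versus 10 at the Nash outcome: worse off.

worse off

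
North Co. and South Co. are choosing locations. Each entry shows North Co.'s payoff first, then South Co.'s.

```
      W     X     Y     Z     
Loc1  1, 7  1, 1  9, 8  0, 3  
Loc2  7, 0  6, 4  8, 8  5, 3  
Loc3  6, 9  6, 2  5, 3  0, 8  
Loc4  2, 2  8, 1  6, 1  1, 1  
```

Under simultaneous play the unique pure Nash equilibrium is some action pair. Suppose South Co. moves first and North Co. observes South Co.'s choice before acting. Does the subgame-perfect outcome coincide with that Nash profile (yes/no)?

Backward induction with South Co. moving first.
- W: North Co. compares 1, 7, 6, 2 and picks Loc2; South Co. would get 0.
- X: North Co. compares 1, 6, 6, 8 and picks Loc4; South Co. would get 1.
- Y: North Co. compares 9, 8, 5, 6 and picks Loc1; South Co. would get 8.
- Z: North Co. compares 0, 5, 0, 1 and picks Loc2; South Co. would get 3.
Among 0, 1, 8, 3, the best is 8 at Y. Subgame-perfect outcome: (Loc1, Y) with payoffs (9, 8).
For the simultaneous game, intersect best replies.
North Co.'s best replies: W→Loc2; X→Loc4; Y→Loc1; Z→Loc2.
South Co.'s best replies: Loc1→Y; Loc2→Y; Loc3→W; Loc4→W.
The unique mutual best reply is (Loc1, Y), giving (9, 8).
Sequential outcome (Loc1, Y) coincides with the Nash profile (Loc1, Y).

yes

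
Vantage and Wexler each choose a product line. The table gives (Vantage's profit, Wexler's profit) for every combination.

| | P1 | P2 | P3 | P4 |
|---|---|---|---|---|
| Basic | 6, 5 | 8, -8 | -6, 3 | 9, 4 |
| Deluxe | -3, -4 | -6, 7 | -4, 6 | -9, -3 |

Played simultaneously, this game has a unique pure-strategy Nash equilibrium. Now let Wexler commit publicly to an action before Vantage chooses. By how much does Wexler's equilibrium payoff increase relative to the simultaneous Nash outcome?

1

Backward induction with Wexler moving first.
- P1: BR = Basic, leader payoff 5.
- P2: BR = Basic, leader payoff -8.
- P3: BR = Deluxe, leader payoff 6.
- P4: BR = Basic, leader payoff 4.
Among 5, -8, 6, 4, the best is 6 at P3. Subgame-perfect outcome: (Deluxe, P3) with payoffs (-4, 6).
Under simultaneous play:
Vantage's best replies: P1→Basic; P2→Basic; P3→Deluxe; P4→Basic.
Wexler's best replies: Basic→P1; Deluxe→P2.
Only (Basic, P1) has each player best-responding; Nash payoffs (6, 5).
Wexler's commitment gain: 6 − 5 = 1.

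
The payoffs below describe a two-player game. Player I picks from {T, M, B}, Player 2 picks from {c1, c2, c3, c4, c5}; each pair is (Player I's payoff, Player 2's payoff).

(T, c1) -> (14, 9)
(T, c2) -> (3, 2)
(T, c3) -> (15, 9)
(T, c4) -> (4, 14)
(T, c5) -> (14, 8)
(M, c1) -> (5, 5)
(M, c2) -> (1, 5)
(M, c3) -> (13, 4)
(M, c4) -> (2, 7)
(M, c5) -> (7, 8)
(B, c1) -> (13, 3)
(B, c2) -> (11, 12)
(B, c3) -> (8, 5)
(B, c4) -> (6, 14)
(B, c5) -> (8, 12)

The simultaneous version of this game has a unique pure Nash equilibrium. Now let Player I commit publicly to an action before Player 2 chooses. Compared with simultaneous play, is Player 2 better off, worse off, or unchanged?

Work backward from Player 2's decision.
- T: BR = c4, leader payoff 4.
- M: BR = c5, leader payoff 7.
- B: BR = c4, leader payoff 6.
Maximizing over 4, 7, 6, Player I chooses M. Subgame-perfect outcome: (M, c5) with payoffs (7, 8).
Under simultaneous play:
Player I's best replies: c1→T; c2→B; c3→T; c4→B; c5→T.
Player 2's best replies: T→c4; M→c5; B→c4.
The unique mutual best reply is (B, c4), giving (6, 14).
Player 2 earns 8 sequentially versus 14 at the Nash outcome: worse off.

worse off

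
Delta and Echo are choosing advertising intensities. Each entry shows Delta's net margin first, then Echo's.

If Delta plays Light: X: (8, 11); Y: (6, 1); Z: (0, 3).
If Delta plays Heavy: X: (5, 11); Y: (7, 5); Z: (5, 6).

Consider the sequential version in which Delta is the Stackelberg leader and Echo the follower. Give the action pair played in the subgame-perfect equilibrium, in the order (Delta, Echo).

(Light, X)

Work backward from Echo's decision.
- Light → Echo plays X (best of 11, 1, 3); Delta gets 8.
- Heavy → Echo plays X (best of 11, 5, 6); Delta gets 5.
Among 8, 5, the best is 8 at Light. Subgame-perfect outcome: (Light, X) with payoffs (8, 11).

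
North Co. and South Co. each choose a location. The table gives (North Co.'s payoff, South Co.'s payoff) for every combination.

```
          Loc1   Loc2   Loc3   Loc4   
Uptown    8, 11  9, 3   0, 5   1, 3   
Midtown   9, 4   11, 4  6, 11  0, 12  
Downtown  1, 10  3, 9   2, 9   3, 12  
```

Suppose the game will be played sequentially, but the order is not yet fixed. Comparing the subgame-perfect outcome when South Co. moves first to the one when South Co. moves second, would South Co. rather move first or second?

If North Co. leads: South Co.'s best replies are Uptown→Loc1, Midtown→Loc4, Downtown→Loc4; North Co.'s induced payoffs 8, 0, 3; outcome (Uptown, Loc1), payoffs (8, 11).
If South Co. leads: North Co.'s best replies are Loc1→Midtown, Loc2→Midtown, Loc3→Midtown, Loc4→Downtown; South Co.'s induced payoffs 4, 4, 11, 12; outcome (Downtown, Loc4), payoffs (3, 12).
South Co. gets 12 moving first and 11 moving second, so South Co. prefers to move first.

first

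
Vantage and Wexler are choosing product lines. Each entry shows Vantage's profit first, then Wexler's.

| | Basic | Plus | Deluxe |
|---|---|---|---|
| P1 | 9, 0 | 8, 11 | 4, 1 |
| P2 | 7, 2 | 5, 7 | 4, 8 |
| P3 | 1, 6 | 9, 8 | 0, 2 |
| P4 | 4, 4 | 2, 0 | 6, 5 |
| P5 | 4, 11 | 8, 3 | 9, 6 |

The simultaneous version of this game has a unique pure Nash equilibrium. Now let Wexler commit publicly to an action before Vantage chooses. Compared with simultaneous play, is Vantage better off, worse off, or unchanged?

Solve by backward induction (Wexler leads).
- Basic: Vantage compares 9, 7, 1, 4, 4 and picks P1; Wexler would get 0.
- Plus: Vantage compares 8, 5, 9, 2, 8 and picks P3; Wexler would get 8.
- Deluxe: Vantage compares 4, 4, 0, 6, 9 and picks P5; Wexler would get 6.
Maximizing over 0, 8, 6, Wexler chooses Plus. Subgame-perfect outcome: (P3, Plus) with payoffs (9, 8).
Now find the simultaneous Nash equilibrium.
Vantage's best replies: Basic→P1; Plus→P3; Deluxe→P5.
Wexler's best replies: P1→Plus; P2→Deluxe; P3→Plus; P4→Deluxe; P5→Basic.
The unique mutual best reply is (P3, Plus), giving (9, 8).
Vantage earns 9 sequentially versus 9 at the Nash outcome: unchanged.

unchanged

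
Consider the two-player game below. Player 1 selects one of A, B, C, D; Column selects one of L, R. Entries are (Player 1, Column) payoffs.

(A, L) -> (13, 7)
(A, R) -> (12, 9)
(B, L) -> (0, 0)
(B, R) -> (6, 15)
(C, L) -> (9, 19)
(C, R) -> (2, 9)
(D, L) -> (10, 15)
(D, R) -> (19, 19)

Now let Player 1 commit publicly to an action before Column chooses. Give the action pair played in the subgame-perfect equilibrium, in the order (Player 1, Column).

(D, R)

Column best-responds to each possible Player 1 move:
- A: BR = R, leader payoff 12.
- B: BR = R, leader payoff 6.
- C: BR = L, leader payoff 9.
- D: BR = R, leader payoff 19.
Maximizing over 12, 6, 9, 19, Player 1 chooses D. Subgame-perfect outcome: (D, R) with payoffs (19, 19).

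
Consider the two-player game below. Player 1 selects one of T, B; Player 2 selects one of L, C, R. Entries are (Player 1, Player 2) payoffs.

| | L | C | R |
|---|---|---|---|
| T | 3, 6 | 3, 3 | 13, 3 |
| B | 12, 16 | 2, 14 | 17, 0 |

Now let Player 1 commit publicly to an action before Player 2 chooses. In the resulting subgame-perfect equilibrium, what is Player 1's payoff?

Work backward from Player 2's decision.
- T: BR = L, leader payoff 3.
- B: BR = L, leader payoff 12.
Player 1's induced payoffs are 3, 12, so Player 1 commits to B. Subgame-perfect outcome: (B, L) with payoffs (12, 16).

12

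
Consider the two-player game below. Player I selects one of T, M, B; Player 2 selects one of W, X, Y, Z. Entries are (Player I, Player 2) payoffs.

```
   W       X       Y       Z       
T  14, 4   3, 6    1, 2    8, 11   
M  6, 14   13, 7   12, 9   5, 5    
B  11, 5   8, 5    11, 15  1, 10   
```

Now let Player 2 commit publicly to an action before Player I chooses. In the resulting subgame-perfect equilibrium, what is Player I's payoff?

Solve by backward induction (Player 2 leads).
- W: BR = T, leader payoff 4.
- X: BR = M, leader payoff 7.
- Y: BR = M, leader payoff 9.
- Z: BR = T, leader payoff 11.
Among 4, 7, 9, 11, the best is 11 at Z. Subgame-perfect outcome: (T, Z) with payoffs (8, 11).

8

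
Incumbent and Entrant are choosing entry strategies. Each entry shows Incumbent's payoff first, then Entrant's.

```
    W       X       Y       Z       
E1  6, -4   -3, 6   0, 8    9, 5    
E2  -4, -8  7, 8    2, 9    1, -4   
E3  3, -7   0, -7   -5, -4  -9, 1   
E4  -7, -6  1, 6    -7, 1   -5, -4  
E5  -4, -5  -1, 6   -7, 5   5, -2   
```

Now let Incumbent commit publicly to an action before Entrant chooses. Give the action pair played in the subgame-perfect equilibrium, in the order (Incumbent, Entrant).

Backward induction with Incumbent moving first.
- E1 → Entrant plays Y (best of -4, 6, 8, 5); Incumbent gets 0.
- E2 → Entrant plays Y (best of -8, 8, 9, -4); Incumbent gets 2.
- E3 → Entrant plays Z (best of -7, -7, -4, 1); Incumbent gets -9.
- E4 → Entrant plays X (best of -6, 6, 1, -4); Incumbent gets 1.
- E5 → Entrant plays X (best of -5, 6, 5, -2); Incumbent gets -1.
Maximizing over 0, 2, -9, 1, -1, Incumbent chooses E2. Subgame-perfect outcome: (E2, Y) with payoffs (2, 9).

(E2, Y)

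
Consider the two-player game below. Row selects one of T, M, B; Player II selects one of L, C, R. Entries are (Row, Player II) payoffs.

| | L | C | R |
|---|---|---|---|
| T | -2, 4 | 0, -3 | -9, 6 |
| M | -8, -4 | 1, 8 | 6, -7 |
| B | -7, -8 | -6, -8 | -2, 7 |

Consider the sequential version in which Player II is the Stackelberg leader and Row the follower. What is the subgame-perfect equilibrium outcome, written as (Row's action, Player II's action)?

(M, C)

Solve by backward induction (Player II leads).
- L → Row plays T (best of -2, -8, -7); Player II gets 4.
- C → Row plays M (best of 0, 1, -6); Player II gets 8.
- R → Row plays M (best of -9, 6, -2); Player II gets -7.
Maximizing over 4, 8, -7, Player II chooses C. Subgame-perfect outcome: (M, C) with payoffs (1, 8).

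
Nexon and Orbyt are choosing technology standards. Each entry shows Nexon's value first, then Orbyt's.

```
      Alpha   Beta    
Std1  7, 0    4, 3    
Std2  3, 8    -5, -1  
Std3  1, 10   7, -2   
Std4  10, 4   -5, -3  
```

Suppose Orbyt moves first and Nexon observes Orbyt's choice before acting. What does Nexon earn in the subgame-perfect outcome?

10

Work backward from Nexon's decision.
- Alpha: Nexon compares 7, 3, 1, 10 and picks Std4; Orbyt would get 4.
- Beta: Nexon compares 4, -5, 7, -5 and picks Std3; Orbyt would get -2.
Among 4, -2, the best is 4 at Alpha. Subgame-perfect outcome: (Std4, Alpha) with payoffs (10, 4).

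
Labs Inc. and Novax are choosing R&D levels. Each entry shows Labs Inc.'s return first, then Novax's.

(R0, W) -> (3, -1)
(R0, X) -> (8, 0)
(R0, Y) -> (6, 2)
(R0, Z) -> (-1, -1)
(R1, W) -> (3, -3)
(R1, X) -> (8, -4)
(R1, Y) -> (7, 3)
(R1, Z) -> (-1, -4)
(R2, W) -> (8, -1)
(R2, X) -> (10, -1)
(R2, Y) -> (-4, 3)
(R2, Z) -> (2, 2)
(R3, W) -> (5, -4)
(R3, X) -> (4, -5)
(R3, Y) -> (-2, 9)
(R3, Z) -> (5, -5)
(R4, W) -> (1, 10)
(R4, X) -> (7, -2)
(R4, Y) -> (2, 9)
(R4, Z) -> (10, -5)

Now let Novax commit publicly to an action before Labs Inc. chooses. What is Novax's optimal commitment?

Work backward from Labs Inc.'s decision.
- W: BR = R2, leader payoff -1.
- X: BR = R2, leader payoff -1.
- Y: BR = R1, leader payoff 3.
- Z: BR = R4, leader payoff -5.
Maximizing over -1, -1, 3, -5, Novax chooses Y. Subgame-perfect outcome: (R1, Y) with payoffs (7, 3).

Y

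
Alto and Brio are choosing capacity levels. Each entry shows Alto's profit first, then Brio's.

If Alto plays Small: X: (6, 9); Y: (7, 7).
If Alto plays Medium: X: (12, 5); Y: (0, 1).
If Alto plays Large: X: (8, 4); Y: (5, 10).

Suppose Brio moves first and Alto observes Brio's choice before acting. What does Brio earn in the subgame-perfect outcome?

Backward induction with Brio moving first.
- X: Alto compares 6, 12, 8 and picks Medium; Brio would get 5.
- Y: Alto compares 7, 0, 5 and picks Small; Brio would get 7.
Brio's induced payoffs are 5, 7, so Brio commits to Y. Subgame-perfect outcome: (Small, Y) with payoffs (7, 7).

7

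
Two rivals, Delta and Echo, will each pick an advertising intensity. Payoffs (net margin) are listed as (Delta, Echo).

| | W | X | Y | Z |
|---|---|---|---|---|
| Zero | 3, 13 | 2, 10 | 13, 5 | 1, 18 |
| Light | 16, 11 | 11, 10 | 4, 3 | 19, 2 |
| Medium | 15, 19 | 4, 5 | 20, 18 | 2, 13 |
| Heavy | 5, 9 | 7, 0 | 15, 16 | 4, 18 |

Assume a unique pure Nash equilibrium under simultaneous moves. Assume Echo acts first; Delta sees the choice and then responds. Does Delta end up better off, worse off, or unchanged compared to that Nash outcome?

better off

Solve by backward induction (Echo leads).
- W → Delta plays Light (best of 3, 16, 15, 5); Echo gets 11.
- X → Delta plays Light (best of 2, 11, 4, 7); Echo gets 10.
- Y → Delta plays Medium (best of 13, 4, 20, 15); Echo gets 18.
- Z → Delta plays Light (best of 1, 19, 2, 4); Echo gets 2.
Among 11, 10, 18, 2, the best is 18 at Y. Subgame-perfect outcome: (Medium, Y) with payoffs (20, 18).
Now find the simultaneous Nash equilibrium.
Delta's best replies: W→Light; X→Light; Y→Medium; Z→Light.
Echo's best replies: Zero→Z; Light→W; Medium→W; Heavy→Z.
The unique mutual best reply is (Light, W), giving (16, 11).
Delta earns 20 sequentially versus 16 at the Nash outcome: better off.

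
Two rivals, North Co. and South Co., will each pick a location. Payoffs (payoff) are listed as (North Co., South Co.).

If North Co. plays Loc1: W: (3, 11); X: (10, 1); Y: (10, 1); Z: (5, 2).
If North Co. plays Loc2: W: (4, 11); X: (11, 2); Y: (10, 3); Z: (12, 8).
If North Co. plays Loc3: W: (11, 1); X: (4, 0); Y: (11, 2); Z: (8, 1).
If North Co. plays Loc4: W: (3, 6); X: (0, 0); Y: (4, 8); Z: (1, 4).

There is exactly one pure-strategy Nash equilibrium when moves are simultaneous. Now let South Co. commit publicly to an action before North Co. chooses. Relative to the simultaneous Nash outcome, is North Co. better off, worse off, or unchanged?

better off

Backward induction with South Co. moving first.
- W: BR = Loc3, leader payoff 1.
- X: BR = Loc2, leader payoff 2.
- Y: BR = Loc3, leader payoff 2.
- Z: BR = Loc2, leader payoff 8.
Maximizing over 1, 2, 2, 8, South Co. chooses Z. Subgame-perfect outcome: (Loc2, Z) with payoffs (12, 8).
Under simultaneous play:
North Co.'s best replies: W→Loc3; X→Loc2; Y→Loc3; Z→Loc2.
South Co.'s best replies: Loc1→W; Loc2→W; Loc3→Y; Loc4→Y.
The unique mutual best reply is (Loc3, Y), giving (11, 2).
North Co. earns 12 sequentially versus 11 at the Nash outcome: better off.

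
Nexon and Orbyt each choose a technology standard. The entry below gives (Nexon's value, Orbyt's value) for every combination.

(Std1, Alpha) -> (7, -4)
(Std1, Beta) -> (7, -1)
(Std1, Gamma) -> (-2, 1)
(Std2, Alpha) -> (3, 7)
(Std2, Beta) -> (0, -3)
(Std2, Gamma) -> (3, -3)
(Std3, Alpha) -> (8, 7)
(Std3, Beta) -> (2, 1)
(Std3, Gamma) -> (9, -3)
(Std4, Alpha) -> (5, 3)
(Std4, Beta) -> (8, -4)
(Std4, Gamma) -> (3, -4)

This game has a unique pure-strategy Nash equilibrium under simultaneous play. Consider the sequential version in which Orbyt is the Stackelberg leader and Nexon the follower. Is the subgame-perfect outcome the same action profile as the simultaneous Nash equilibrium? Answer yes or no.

Solve by backward induction (Orbyt leads).
- Alpha → Nexon plays Std3 (best of 7, 3, 8, 5); Orbyt gets 7.
- Beta → Nexon plays Std4 (best of 7, 0, 2, 8); Orbyt gets -4.
- Gamma → Nexon plays Std3 (best of -2, 3, 9, 3); Orbyt gets -3.
Maximizing over 7, -4, -3, Orbyt chooses Alpha. Subgame-perfect outcome: (Std3, Alpha) with payoffs (8, 7).
Under simultaneous play:
Nexon's best replies: Alpha→Std3; Beta→Std4; Gamma→Std3.
Orbyt's best replies: Std1→Gamma; Std2→Alpha; Std3→Alpha; Std4→Alpha.
Only (Std3, Alpha) has each player best-responding; Nash payoffs (8, 7).
Sequential outcome (Std3, Alpha) coincides with the Nash profile (Std3, Alpha).

yes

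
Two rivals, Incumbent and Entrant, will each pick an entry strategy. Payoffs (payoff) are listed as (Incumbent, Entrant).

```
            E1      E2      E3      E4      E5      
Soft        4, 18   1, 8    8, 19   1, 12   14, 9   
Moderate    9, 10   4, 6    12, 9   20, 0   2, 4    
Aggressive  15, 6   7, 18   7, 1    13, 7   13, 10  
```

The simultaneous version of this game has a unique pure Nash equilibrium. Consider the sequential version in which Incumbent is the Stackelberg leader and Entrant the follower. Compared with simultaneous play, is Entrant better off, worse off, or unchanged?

Solve by backward induction (Incumbent leads).
- Soft: Entrant compares 18, 8, 19, 12, 9 and picks E3; Incumbent would get 8.
- Moderate: Entrant compares 10, 6, 9, 0, 4 and picks E1; Incumbent would get 9.
- Aggressive: Entrant compares 6, 18, 1, 7, 10 and picks E2; Incumbent would get 7.
Among 8, 9, 7, the best is 9 at Moderate. Subgame-perfect outcome: (Moderate, E1) with payoffs (9, 10).
Under simultaneous play:
Incumbent's best replies: E1→Aggressive; E2→Aggressive; E3→Moderate; E4→Moderate; E5→Soft.
Entrant's best replies: Soft→E3; Moderate→E1; Aggressive→E2.
The unique mutual best reply is (Aggressive, E2), giving (7, 18).
Entrant earns 10 sequentially versus 18 at the Nash outcome: worse off.

worse off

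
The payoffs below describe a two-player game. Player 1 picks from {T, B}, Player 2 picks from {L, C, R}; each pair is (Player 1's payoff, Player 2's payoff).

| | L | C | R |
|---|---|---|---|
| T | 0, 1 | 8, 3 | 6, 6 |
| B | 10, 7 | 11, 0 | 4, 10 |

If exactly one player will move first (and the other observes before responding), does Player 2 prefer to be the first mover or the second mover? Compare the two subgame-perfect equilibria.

If Player 1 leads: Player 2's best replies are T→R, B→R; Player 1's induced payoffs 6, 4; outcome (T, R), payoffs (6, 6).
If Player 2 leads: Player 1's best replies are L→B, C→B, R→T; Player 2's induced payoffs 7, 0, 6; outcome (B, L), payoffs (10, 7).
Player 2 gets 7 moving first and 6 moving second, so Player 2 prefers to move first.

first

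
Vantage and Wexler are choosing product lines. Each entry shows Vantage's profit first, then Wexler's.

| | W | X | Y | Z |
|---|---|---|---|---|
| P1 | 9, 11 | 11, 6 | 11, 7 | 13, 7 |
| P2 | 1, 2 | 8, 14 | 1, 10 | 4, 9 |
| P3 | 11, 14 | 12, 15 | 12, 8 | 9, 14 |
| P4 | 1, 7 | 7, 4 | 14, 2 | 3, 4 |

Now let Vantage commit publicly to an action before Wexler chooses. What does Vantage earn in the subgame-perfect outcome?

Wexler best-responds to each possible Vantage move:
- P1: Wexler compares 11, 6, 7, 7 and picks W; Vantage would get 9.
- P2: Wexler compares 2, 14, 10, 9 and picks X; Vantage would get 8.
- P3: Wexler compares 14, 15, 8, 14 and picks X; Vantage would get 12.
- P4: Wexler compares 7, 4, 2, 4 and picks W; Vantage would get 1.
Vantage's induced payoffs are 9, 8, 12, 1, so Vantage commits to P3. Subgame-perfect outcome: (P3, X) with payoffs (12, 15).

12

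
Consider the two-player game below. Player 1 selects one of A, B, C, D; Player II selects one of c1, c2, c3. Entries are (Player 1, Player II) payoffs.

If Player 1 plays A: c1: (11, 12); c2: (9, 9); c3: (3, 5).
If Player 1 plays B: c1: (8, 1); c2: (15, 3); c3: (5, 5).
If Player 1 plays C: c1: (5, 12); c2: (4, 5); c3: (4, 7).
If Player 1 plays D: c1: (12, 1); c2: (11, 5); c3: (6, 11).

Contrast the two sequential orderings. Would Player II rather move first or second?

second

If Player 1 leads: Player II's best replies are A→c1, B→c3, C→c1, D→c3; Player 1's induced payoffs 11, 5, 5, 6; outcome (A, c1), payoffs (11, 12).
If Player II leads: Player 1's best replies are c1→D, c2→B, c3→D; Player II's induced payoffs 1, 3, 11; outcome (D, c3), payoffs (6, 11).
Player II gets 11 moving first and 12 moving second, so Player II prefers to move second.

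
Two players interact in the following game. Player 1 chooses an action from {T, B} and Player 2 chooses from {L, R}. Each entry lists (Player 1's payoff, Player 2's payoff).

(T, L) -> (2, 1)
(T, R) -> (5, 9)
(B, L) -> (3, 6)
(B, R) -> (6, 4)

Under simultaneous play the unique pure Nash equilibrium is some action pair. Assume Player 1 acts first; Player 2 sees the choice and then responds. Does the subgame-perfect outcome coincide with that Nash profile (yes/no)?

Work backward from Player 2's decision.
- T: BR = R, leader payoff 5.
- B: BR = L, leader payoff 3.
Among 5, 3, the best is 5 at T. Subgame-perfect outcome: (T, R) with payoffs (5, 9).
Under simultaneous play:
Player 1's best replies: L→B; R→B.
Player 2's best replies: T→R; B→L.
The unique mutual best reply is (B, L), giving (3, 6).
Sequential outcome (T, R) differs from the Nash profile (B, L).

no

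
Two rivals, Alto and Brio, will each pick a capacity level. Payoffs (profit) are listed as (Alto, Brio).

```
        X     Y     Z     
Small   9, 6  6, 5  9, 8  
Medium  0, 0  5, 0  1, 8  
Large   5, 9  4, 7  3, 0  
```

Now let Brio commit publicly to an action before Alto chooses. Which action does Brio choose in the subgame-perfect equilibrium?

Z

Work backward from Alto's decision.
- X: Alto compares 9, 0, 5 and picks Small; Brio would get 6.
- Y: Alto compares 6, 5, 4 and picks Small; Brio would get 5.
- Z: Alto compares 9, 1, 3 and picks Small; Brio would get 8.
Among 6, 5, 8, the best is 8 at Z. Subgame-perfect outcome: (Small, Z) with payoffs (9, 8).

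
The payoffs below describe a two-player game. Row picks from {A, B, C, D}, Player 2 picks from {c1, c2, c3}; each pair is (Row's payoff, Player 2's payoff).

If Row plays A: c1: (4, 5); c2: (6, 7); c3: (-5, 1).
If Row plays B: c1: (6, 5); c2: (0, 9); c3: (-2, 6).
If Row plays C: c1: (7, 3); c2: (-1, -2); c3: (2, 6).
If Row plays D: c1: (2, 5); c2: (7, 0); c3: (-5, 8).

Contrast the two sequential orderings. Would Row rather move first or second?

first

If Row leads: Player 2's best replies are A→c2, B→c2, C→c3, D→c3; Row's induced payoffs 6, 0, 2, -5; outcome (A, c2), payoffs (6, 7).
If Player 2 leads: Row's best replies are c1→C, c2→D, c3→C; Player 2's induced payoffs 3, 0, 6; outcome (C, c3), payoffs (2, 6).
Row gets 6 moving first and 2 moving second, so Row prefers to move first.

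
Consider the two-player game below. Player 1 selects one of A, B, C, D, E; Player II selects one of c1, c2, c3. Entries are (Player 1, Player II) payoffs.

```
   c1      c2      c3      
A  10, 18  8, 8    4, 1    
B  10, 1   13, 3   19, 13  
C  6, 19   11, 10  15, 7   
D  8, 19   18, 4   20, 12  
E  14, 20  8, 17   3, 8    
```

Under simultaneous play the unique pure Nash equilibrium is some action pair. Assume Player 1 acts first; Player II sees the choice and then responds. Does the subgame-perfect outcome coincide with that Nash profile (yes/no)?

Player II best-responds to each possible Player 1 move:
- A → Player II plays c1 (best of 18, 8, 1); Player 1 gets 10.
- B → Player II plays c3 (best of 1, 3, 13); Player 1 gets 19.
- C → Player II plays c1 (best of 19, 10, 7); Player 1 gets 6.
- D → Player II plays c1 (best of 19, 4, 12); Player 1 gets 8.
- E → Player II plays c1 (best of 20, 17, 8); Player 1 gets 14.
Among 10, 19, 6, 8, 14, the best is 19 at B. Subgame-perfect outcome: (B, c3) with payoffs (19, 13).
For the simultaneous game, intersect best replies.
Player 1's best replies: c1→E; c2→D; c3→D.
Player II's best replies: A→c1; B→c3; C→c1; D→c1; E→c1.
Only (E, c1) has each player best-responding; Nash payoffs (14, 20).
Sequential outcome (B, c3) differs from the Nash profile (E, c1).

no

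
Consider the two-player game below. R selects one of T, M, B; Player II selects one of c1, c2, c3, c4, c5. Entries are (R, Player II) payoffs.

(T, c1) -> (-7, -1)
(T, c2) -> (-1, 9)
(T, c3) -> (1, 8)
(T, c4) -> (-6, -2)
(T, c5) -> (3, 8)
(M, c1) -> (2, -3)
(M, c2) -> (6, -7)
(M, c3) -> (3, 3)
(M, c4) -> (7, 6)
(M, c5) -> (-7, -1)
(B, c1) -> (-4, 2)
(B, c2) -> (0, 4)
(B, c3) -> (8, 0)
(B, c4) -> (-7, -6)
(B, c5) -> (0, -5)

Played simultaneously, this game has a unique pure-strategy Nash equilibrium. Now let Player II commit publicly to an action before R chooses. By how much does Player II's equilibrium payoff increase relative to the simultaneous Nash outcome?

Backward induction with Player II moving first.
- c1: BR = M, leader payoff -3.
- c2: BR = M, leader payoff -7.
- c3: BR = B, leader payoff 0.
- c4: BR = M, leader payoff 6.
- c5: BR = T, leader payoff 8.
Among -3, -7, 0, 6, 8, the best is 8 at c5. Subgame-perfect outcome: (T, c5) with payoffs (3, 8).
Now find the simultaneous Nash equilibrium.
R's best replies: c1→M; c2→M; c3→B; c4→M; c5→T.
Player II's best replies: T→c2; M→c4; B→c2.
The unique mutual best reply is (M, c4), giving (7, 6).
Player II's commitment gain: 8 − 6 = 2.

2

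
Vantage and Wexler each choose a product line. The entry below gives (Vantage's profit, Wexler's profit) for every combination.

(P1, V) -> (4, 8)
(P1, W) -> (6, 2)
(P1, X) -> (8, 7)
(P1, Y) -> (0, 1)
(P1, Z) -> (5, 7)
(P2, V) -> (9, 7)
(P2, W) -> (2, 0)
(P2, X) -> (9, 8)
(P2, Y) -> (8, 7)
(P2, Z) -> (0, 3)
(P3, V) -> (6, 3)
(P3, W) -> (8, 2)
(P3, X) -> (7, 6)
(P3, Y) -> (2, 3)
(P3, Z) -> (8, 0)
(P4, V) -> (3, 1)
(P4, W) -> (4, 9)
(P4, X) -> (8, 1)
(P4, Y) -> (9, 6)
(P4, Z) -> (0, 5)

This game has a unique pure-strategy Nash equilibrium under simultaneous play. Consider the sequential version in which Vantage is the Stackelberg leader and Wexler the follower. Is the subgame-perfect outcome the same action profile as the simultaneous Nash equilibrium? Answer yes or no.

Solve by backward induction (Vantage leads).
- P1: BR = V, leader payoff 4.
- P2: BR = X, leader payoff 9.
- P3: BR = X, leader payoff 7.
- P4: BR = W, leader payoff 4.
Vantage's induced payoffs are 4, 9, 7, 4, so Vantage commits to P2. Subgame-perfect outcome: (P2, X) with payoffs (9, 8).
For the simultaneous game, intersect best replies.
Vantage's best replies: V→P2; W→P3; X→P2; Y→P4; Z→P3.
Wexler's best replies: P1→V; P2→X; P3→X; P4→W.
The unique mutual best reply is (P2, X), giving (9, 8).
Sequential outcome (P2, X) coincides with the Nash profile (P2, X).

yes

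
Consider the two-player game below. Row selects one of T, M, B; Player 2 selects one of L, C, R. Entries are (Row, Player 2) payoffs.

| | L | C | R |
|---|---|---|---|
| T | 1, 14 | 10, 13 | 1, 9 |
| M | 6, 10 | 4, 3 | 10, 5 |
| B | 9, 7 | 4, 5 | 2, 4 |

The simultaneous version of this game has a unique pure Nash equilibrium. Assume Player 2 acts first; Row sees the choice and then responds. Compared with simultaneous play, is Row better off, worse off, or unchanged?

Work backward from Row's decision.
- L: BR = B, leader payoff 7.
- C: BR = T, leader payoff 13.
- R: BR = M, leader payoff 5.
Player 2's induced payoffs are 7, 13, 5, so Player 2 commits to C. Subgame-perfect outcome: (T, C) with payoffs (10, 13).
Now find the simultaneous Nash equilibrium.
Row's best replies: L→B; C→T; R→M.
Player 2's best replies: T→L; M→L; B→L.
The unique mutual best reply is (B, L), giving (9, 7).
Row earns 10 sequentially versus 9 at the Nash outcome: better off.

better off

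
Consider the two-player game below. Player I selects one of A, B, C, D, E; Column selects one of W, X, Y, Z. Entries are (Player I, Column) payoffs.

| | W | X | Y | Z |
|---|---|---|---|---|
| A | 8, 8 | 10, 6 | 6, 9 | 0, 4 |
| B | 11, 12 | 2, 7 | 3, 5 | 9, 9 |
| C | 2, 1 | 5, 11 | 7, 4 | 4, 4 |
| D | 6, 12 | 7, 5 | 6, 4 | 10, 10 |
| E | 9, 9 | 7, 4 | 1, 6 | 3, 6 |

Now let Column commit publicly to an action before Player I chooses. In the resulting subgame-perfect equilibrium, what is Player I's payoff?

11

Backward induction with Column moving first.
- W → Player I plays B (best of 8, 11, 2, 6, 9); Column gets 12.
- X → Player I plays A (best of 10, 2, 5, 7, 7); Column gets 6.
- Y → Player I plays C (best of 6, 3, 7, 6, 1); Column gets 4.
- Z → Player I plays D (best of 0, 9, 4, 10, 3); Column gets 10.
Column's induced payoffs are 12, 6, 4, 10, so Column commits to W. Subgame-perfect outcome: (B, W) with payoffs (11, 12).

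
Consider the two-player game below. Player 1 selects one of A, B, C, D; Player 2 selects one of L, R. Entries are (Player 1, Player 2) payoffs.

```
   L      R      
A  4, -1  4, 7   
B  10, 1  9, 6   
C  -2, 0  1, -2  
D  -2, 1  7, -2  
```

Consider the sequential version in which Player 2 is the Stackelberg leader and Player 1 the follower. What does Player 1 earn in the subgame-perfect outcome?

Work backward from Player 1's decision.
- L: BR = B, leader payoff 1.
- R: BR = B, leader payoff 6.
Among 1, 6, the best is 6 at R. Subgame-perfect outcome: (B, R) with payoffs (9, 6).

9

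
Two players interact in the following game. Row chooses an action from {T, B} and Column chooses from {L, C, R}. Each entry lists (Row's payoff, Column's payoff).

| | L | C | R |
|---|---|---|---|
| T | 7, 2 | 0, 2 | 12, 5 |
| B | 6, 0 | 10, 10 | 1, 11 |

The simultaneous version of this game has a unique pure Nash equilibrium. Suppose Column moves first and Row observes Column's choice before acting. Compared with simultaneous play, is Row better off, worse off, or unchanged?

Row best-responds to each possible Column move:
- L → Row plays T (best of 7, 6); Column gets 2.
- C → Row plays B (best of 0, 10); Column gets 10.
- R → Row plays T (best of 12, 1); Column gets 5.
Column's induced payoffs are 2, 10, 5, so Column commits to C. Subgame-perfect outcome: (B, C) with payoffs (10, 10).
Under simultaneous play:
Row's best replies: L→T; C→B; R→T.
Column's best replies: T→R; B→R.
Only (T, R) has each player best-responding; Nash payoffs (12, 5).
Row earns 10 sequentially versus 12 at the Nash outcome: worse off.

worse off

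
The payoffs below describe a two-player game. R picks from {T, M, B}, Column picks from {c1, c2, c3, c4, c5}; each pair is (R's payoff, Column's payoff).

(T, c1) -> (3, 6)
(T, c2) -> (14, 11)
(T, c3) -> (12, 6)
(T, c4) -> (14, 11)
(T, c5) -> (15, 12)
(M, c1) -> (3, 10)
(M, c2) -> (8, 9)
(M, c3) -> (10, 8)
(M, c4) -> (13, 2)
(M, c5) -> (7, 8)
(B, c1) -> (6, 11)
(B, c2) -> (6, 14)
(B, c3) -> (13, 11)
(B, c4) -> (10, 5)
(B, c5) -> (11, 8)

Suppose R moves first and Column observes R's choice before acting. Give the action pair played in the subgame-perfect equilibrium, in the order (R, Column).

(T, c5)

Backward induction with R moving first.
- T → Column plays c5 (best of 6, 11, 6, 11, 12); R gets 15.
- M → Column plays c1 (best of 10, 9, 8, 2, 8); R gets 3.
- B → Column plays c2 (best of 11, 14, 11, 5, 8); R gets 6.
Maximizing over 15, 3, 6, R chooses T. Subgame-perfect outcome: (T, c5) with payoffs (15, 12).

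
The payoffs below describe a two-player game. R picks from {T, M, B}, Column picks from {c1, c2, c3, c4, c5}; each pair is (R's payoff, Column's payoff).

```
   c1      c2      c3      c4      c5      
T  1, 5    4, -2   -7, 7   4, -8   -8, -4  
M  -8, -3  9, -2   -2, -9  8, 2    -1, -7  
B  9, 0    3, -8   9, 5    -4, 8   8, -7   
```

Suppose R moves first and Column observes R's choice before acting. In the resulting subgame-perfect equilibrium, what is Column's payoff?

2

Solve by backward induction (R leads).
- T: Column compares 5, -2, 7, -8, -4 and picks c3; R would get -7.
- M: Column compares -3, -2, -9, 2, -7 and picks c4; R would get 8.
- B: Column compares 0, -8, 5, 8, -7 and picks c4; R would get -4.
R's induced payoffs are -7, 8, -4, so R commits to M. Subgame-perfect outcome: (M, c4) with payoffs (8, 2).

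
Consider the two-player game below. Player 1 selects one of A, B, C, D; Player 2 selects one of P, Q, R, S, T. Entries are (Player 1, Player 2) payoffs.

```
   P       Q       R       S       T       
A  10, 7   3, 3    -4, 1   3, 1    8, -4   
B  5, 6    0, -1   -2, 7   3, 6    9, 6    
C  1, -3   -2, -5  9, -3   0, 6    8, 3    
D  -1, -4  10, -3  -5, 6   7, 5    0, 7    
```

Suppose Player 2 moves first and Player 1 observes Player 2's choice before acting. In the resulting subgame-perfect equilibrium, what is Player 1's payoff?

10

Backward induction with Player 2 moving first.
- P: BR = A, leader payoff 7.
- Q: BR = D, leader payoff -3.
- R: BR = C, leader payoff -3.
- S: BR = D, leader payoff 5.
- T: BR = B, leader payoff 6.
Maximizing over 7, -3, -3, 5, 6, Player 2 chooses P. Subgame-perfect outcome: (A, P) with payoffs (10, 7).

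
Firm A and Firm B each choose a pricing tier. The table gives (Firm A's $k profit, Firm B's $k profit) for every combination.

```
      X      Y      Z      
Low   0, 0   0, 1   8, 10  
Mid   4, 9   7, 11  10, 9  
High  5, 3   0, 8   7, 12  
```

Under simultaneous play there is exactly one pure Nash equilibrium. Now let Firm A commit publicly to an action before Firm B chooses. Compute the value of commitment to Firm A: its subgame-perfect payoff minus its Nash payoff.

1

Work backward from Firm B's decision.
- Low: BR = Z, leader payoff 8.
- Mid: BR = Y, leader payoff 7.
- High: BR = Z, leader payoff 7.
Among 8, 7, 7, the best is 8 at Low. Subgame-perfect outcome: (Low, Z) with payoffs (8, 10).
Under simultaneous play:
Firm A's best replies: X→High; Y→Mid; Z→Mid.
Firm B's best replies: Low→Z; Mid→Y; High→Z.
The unique mutual best reply is (Mid, Y), giving (7, 11).
Firm A's commitment gain: 8 − 7 = 1.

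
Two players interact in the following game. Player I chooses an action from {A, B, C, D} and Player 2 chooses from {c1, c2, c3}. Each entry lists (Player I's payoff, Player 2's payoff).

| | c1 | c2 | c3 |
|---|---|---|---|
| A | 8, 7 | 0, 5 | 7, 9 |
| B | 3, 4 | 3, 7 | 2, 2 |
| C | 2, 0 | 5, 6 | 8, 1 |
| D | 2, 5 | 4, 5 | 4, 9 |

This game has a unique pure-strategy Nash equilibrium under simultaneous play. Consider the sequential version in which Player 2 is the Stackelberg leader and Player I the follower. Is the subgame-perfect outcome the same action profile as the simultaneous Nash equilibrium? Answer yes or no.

no

Work backward from Player I's decision.
- c1: Player I compares 8, 3, 2, 2 and picks A; Player 2 would get 7.
- c2: Player I compares 0, 3, 5, 4 and picks C; Player 2 would get 6.
- c3: Player I compares 7, 2, 8, 4 and picks C; Player 2 would get 1.
Among 7, 6, 1, the best is 7 at c1. Subgame-perfect outcome: (A, c1) with payoffs (8, 7).
For the simultaneous game, intersect best replies.
Player I's best replies: c1→A; c2→C; c3→C.
Player 2's best replies: A→c3; B→c2; C→c2; D→c3.
Only (C, c2) has each player best-responding; Nash payoffs (5, 6).
Sequential outcome (A, c1) differs from the Nash profile (C, c2).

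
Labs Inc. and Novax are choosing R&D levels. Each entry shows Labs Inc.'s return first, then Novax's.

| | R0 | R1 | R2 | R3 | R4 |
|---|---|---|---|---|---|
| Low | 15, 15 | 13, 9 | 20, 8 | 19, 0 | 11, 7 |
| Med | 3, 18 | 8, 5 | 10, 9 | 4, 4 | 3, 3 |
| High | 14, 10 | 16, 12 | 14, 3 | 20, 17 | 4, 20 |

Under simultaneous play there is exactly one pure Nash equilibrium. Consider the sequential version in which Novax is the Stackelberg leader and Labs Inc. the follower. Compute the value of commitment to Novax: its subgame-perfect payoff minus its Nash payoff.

Backward induction with Novax moving first.
- R0 → Labs Inc. plays Low (best of 15, 3, 14); Novax gets 15.
- R1 → Labs Inc. plays High (best of 13, 8, 16); Novax gets 12.
- R2 → Labs Inc. plays Low (best of 20, 10, 14); Novax gets 8.
- R3 → Labs Inc. plays High (best of 19, 4, 20); Novax gets 17.
- R4 → Labs Inc. plays Low (best of 11, 3, 4); Novax gets 7.
Novax's induced payoffs are 15, 12, 8, 17, 7, so Novax commits to R3. Subgame-perfect outcome: (High, R3) with payoffs (20, 17).
For the simultaneous game, intersect best replies.
Labs Inc.'s best replies: R0→Low; R1→High; R2→Low; R3→High; R4→Low.
Novax's best replies: Low→R0; Med→R0; High→R4.
The unique mutual best reply is (Low, R0), giving (15, 15).
Novax's commitment gain: 17 − 15 = 2.

2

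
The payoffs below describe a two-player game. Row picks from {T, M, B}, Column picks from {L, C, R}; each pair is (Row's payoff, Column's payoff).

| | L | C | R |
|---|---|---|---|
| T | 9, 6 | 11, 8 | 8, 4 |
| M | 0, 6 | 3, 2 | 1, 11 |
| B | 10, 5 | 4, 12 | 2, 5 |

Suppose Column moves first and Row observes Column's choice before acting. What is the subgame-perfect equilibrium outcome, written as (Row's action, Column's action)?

Backward induction with Column moving first.
- L: BR = B, leader payoff 5.
- C: BR = T, leader payoff 8.
- R: BR = T, leader payoff 4.
Among 5, 8, 4, the best is 8 at C. Subgame-perfect outcome: (T, C) with payoffs (11, 8).

(T, C)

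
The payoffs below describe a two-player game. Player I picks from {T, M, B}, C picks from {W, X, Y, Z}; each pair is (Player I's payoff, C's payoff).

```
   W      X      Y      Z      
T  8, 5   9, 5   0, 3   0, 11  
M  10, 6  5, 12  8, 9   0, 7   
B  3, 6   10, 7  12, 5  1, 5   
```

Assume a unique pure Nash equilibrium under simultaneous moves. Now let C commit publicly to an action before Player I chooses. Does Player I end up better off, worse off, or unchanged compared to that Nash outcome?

Solve by backward induction (C leads).
- W → Player I plays M (best of 8, 10, 3); C gets 6.
- X → Player I plays B (best of 9, 5, 10); C gets 7.
- Y → Player I plays B (best of 0, 8, 12); C gets 5.
- Z → Player I plays B (best of 0, 0, 1); C gets 5.
Maximizing over 6, 7, 5, 5, C chooses X. Subgame-perfect outcome: (B, X) with payoffs (10, 7).
For the simultaneous game, intersect best replies.
Player I's best replies: W→M; X→B; Y→B; Z→B.
C's best replies: T→Z; M→X; B→X.
Only (B, X) has each player best-responding; Nash payoffs (10, 7).
Player I earns 10 sequentially versus 10 at the Nash outcome: unchanged.

unchanged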